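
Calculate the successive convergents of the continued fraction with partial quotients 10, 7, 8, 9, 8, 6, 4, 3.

10/1, 71/7, 578/57, 5273/520, 42762/4217, 261845/25822, 1090142/107505, 3532271/348337

Using the convergent recurrence p_i = a_i*p_{i-1} + p_{i-2}, q_i = a_i*q_{i-1} + q_{i-2} with p_{-2}=0, p_{-1}=1, q_{-2}=1, q_{-1}=0:
  i=0: a_0=10, p_0 = 10*1 + 0 = 10, q_0 = 10*0 + 1 = 1.
  i=1: a_1=7, p_1 = 7*10 + 1 = 71, q_1 = 7*1 + 0 = 7.
  i=2: a_2=8, p_2 = 8*71 + 10 = 578, q_2 = 8*7 + 1 = 57.
  i=3: a_3=9, p_3 = 9*578 + 71 = 5273, q_3 = 9*57 + 7 = 520.
  i=4: a_4=8, p_4 = 8*5273 + 578 = 42762, q_4 = 8*520 + 57 = 4217.
  i=5: a_5=6, p_5 = 6*42762 + 5273 = 261845, q_5 = 6*4217 + 520 = 25822.
  i=6: a_6=4, p_6 = 4*261845 + 42762 = 1090142, q_6 = 4*25822 + 4217 = 107505.
  i=7: a_7=3, p_7 = 3*1090142 + 261845 = 3532271, q_7 = 3*107505 + 25822 = 348337.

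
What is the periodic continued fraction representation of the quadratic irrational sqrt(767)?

Write x_i = (sqrt(767) + m_i)/d_i with (m_0, d_0) = (0, 1). a_0 = floor(sqrt(767)) = 27, since 27^2 = 729 <= 767 < 784 = 28^2.
Iterate m_{i+1} = d_i*a_i - m_i, d_{i+1} = (767 - m_{i+1}^2)/d_i, a_{i+1} = floor((a_0 + m_{i+1})/d_{i+1}):
  m_1 = 1*27 - 0 = 27, d_1 = (767 - 27^2)/1 = 38/1 = 38, a_1 = floor((27 + 27)/38) = 1.
  m_2 = 38*1 - 27 = 11, d_2 = (767 - 11^2)/38 = 646/38 = 17, a_2 = floor((27 + 11)/17) = 2.
  m_3 = 17*2 - 11 = 23, d_3 = (767 - 23^2)/17 = 238/17 = 14, a_3 = floor((27 + 23)/14) = 3.
  m_4 = 14*3 - 23 = 19, d_4 = (767 - 19^2)/14 = 406/14 = 29, a_4 = floor((27 + 19)/29) = 1.
  m_5 = 29*1 - 19 = 10, d_5 = (767 - 10^2)/29 = 667/29 = 23, a_5 = floor((27 + 10)/23) = 1.
  m_6 = 23*1 - 10 = 13, d_6 = (767 - 13^2)/23 = 598/23 = 26, a_6 = floor((27 + 13)/26) = 1.
  m_7 = 26*1 - 13 = 13, d_7 = (767 - 13^2)/26 = 598/26 = 23, a_7 = floor((27 + 13)/23) = 1.
  m_8 = 23*1 - 13 = 10, d_8 = (767 - 10^2)/23 = 667/23 = 29, a_8 = floor((27 + 10)/29) = 1.
  m_9 = 29*1 - 10 = 19, d_9 = (767 - 19^2)/29 = 406/29 = 14, a_9 = floor((27 + 19)/14) = 3.
  m_10 = 14*3 - 19 = 23, d_10 = (767 - 23^2)/14 = 238/14 = 17, a_10 = floor((27 + 23)/17) = 2.
  m_11 = 17*2 - 23 = 11, d_11 = (767 - 11^2)/17 = 646/17 = 38, a_11 = floor((27 + 11)/38) = 1.
  m_12 = 38*1 - 11 = 27, d_12 = (767 - 27^2)/38 = 38/38 = 1, a_12 = floor((27 + 27)/1) = 54.
  m_13 = 1*54 - 27 = 27, d_13 = (767 - 27^2)/1 = 38/1 = 38: (m_13, d_13) = (m_1, d_1) = (27, 38), so from here the quotients repeat a_1, ..., a_12; the period length is 12.
Hence the expansion of sqrt(767) is a_0 = 27 followed by the repeating block 1, 2, 3, 1, 1, 1, 1, 1, 3, 2, 1, 54 (period 12).

[27; (1, 2, 3, 1, 1, 1, 1, 1, 3, 2, 1, 54)]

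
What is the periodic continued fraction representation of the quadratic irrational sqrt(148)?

Write x_i = (sqrt(148) + m_i)/d_i with (m_0, d_0) = (0, 1). a_0 = floor(sqrt(148)) = 12, since 12^2 = 144 <= 148 < 169 = 13^2.
Iterate m_{i+1} = d_i*a_i - m_i, d_{i+1} = (148 - m_{i+1}^2)/d_i, a_{i+1} = floor((a_0 + m_{i+1})/d_{i+1}):
  m_1 = 1*12 - 0 = 12, d_1 = (148 - 12^2)/1 = 4/1 = 4, a_1 = floor((12 + 12)/4) = 6.
  m_2 = 4*6 - 12 = 12, d_2 = (148 - 12^2)/4 = 4/4 = 1, a_2 = floor((12 + 12)/1) = 24.
  m_3 = 1*24 - 12 = 12, d_3 = (148 - 12^2)/1 = 4/1 = 4: (m_3, d_3) = (m_1, d_1) = (12, 4), so from here the quotients repeat a_1, a_2; the period length is 2.
Hence the expansion of sqrt(148) is a_0 = 12 followed by the repeating block 6, 24 (period 2).

[12; (6, 24)]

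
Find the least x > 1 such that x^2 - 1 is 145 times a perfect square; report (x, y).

(x, y) = (289, 24)

First expand sqrt(145) as a continued fraction. With x_i = (sqrt(145) + m_i)/d_i and (m_0, d_0) = (0, 1): a_0 = floor(sqrt(145)) = 12, since 12^2 = 144 <= 145 < 169 = 13^2.
Iterate m_{i+1} = d_i*a_i - m_i, d_{i+1} = (145 - m_{i+1}^2)/d_i, a_{i+1} = floor((a_0 + m_{i+1})/d_{i+1}):
  m_1 = 1*12 - 0 = 12, d_1 = (145 - 12^2)/1 = 1/1 = 1, a_1 = floor((12 + 12)/1) = 24.
  m_2 = 1*24 - 12 = 12, d_2 = (145 - 12^2)/1 = 1/1 = 1: (m_2, d_2) = (m_1, d_1) = (12, 1), so from here the quotient a_1 repeats; the period length is 1.
So sqrt(145) = [12; (24)] with period length k = 1.
k is odd, so (p_{k-1}, q_{k-1}) only solves x^2 - 145y^2 = -1 and the fundamental solution of x^2 - 145y^2 = 1 is (p_{2k-1}, q_{2k-1}) = (p_1, q_1); compute convergents through index 1, running through the period twice.
Convergents (p_i = a_i*p_{i-1} + p_{i-2}, q_i = a_i*q_{i-1} + q_{i-2} with p_{-2}=0, p_{-1}=1, q_{-2}=1, q_{-1}=0):
  i=0: a_0=12, p_0 = 12*1 + 0 = 12, q_0 = 12*0 + 1 = 1.
  i=1: a_1=24, p_1 = 24*12 + 1 = 289, q_1 = 24*1 + 0 = 24.
Indeed p_0^2 - 145*q_0^2 = 144 - 145 = -1, not +1.
Check: 289^2 - 145*24^2 = 83521 - 83520 = 1, so (x, y) = (289, 24) solves the equation, and by the theorem it is the least positive solution.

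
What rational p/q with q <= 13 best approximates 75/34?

11/5

Expand x = 75/34 as a continued fraction with the Euclidean algorithm:
  75 = 2*34 + 7, so a_0 = 2.
  34 = 4*7 + 6, so a_1 = 4.
  7 = 1*6 + 1, so a_2 = 1.
  6 = 6*1 + 0, so a_3 = 6.
so x = [2; 4, 1, 6].
Convergents (p_i = a_i*p_{i-1} + p_{i-2}, q_i = a_i*q_{i-1} + q_{i-2} with p_{-2}=0, p_{-1}=1, q_{-2}=1, q_{-1}=0), until the denominator exceeds 13:
  i=0: a_0=2, p_0 = 2*1 + 0 = 2, q_0 = 2*0 + 1 = 1.
  i=1: a_1=4, p_1 = 4*2 + 1 = 9, q_1 = 4*1 + 0 = 4.
  i=2: a_2=1, p_2 = 1*9 + 2 = 11, q_2 = 1*4 + 1 = 5.
  i=3: a_3=6, p_3 = 6*11 + 9 = 75, q_3 = 6*5 + 4 = 34.
q_3 = 34 > 13, so the last convergent with denominator <= 13 is p_2/q_2 = 11/5.
The closest fraction with denominator <= 13 is either p_2/q_2 or the intermediate fraction (k*p_2 + p_1)/(k*q_2 + q_1) with the largest k >= 1 whose denominator stays <= 13; these approach x as k grows, and every other convergent or intermediate fraction in range is farther away.
Largest k: floor((13 - q_1)/q_2) = floor((13 - 4)/5) = 1.
That gives (1*11 + 9)/(1*5 + 4) = 20/9.
Compare the errors: |x - 11/5| = |75*5 - 11*34|/(34*5) = 1/170, and |x - 20/9| = |75*9 - 20*34|/(34*9) = 5/306.
Cross-multiplying, 1*306 = 306 < 850 = 5*170, so 1/170 is smaller: the convergent 11/5 is closer to x than 20/9.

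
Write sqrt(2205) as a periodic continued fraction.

Write x_i = (sqrt(2205) + m_i)/d_i with (m_0, d_0) = (0, 1). a_0 = floor(sqrt(2205)) = 46, since 46^2 = 2116 <= 2205 < 2209 = 47^2.
Iterate m_{i+1} = d_i*a_i - m_i, d_{i+1} = (2205 - m_{i+1}^2)/d_i, a_{i+1} = floor((a_0 + m_{i+1})/d_{i+1}):
  m_1 = 1*46 - 0 = 46, d_1 = (2205 - 46^2)/1 = 89/1 = 89, a_1 = floor((46 + 46)/89) = 1.
  m_2 = 89*1 - 46 = 43, d_2 = (2205 - 43^2)/89 = 356/89 = 4, a_2 = floor((46 + 43)/4) = 22.
  m_3 = 4*22 - 43 = 45, d_3 = (2205 - 45^2)/4 = 180/4 = 45, a_3 = floor((46 + 45)/45) = 2.
  m_4 = 45*2 - 45 = 45, d_4 = (2205 - 45^2)/45 = 180/45 = 4, a_4 = floor((46 + 45)/4) = 22.
  m_5 = 4*22 - 45 = 43, d_5 = (2205 - 43^2)/4 = 356/4 = 89, a_5 = floor((46 + 43)/89) = 1.
  m_6 = 89*1 - 43 = 46, d_6 = (2205 - 46^2)/89 = 89/89 = 1, a_6 = floor((46 + 46)/1) = 92.
  m_7 = 1*92 - 46 = 46, d_7 = (2205 - 46^2)/1 = 89/1 = 89: (m_7, d_7) = (m_1, d_1) = (46, 89), so from here the quotients repeat a_1, ..., a_6; the period length is 6.
Hence the expansion of sqrt(2205) is a_0 = 46 followed by the repeating block 1, 22, 2, 22, 1, 92 (period 6).

[46; (1, 22, 2, 22, 1, 92)]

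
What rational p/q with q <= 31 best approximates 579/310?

28/15

Expand x = 579/310 as a continued fraction with the Euclidean algorithm:
  579 = 1*310 + 269, so a_0 = 1.
  310 = 1*269 + 41, so a_1 = 1.
  269 = 6*41 + 23, so a_2 = 6.
  41 = 1*23 + 18, so a_3 = 1.
  23 = 1*18 + 5, so a_4 = 1.
  18 = 3*5 + 3, so a_5 = 3.
  5 = 1*3 + 2, so a_6 = 1.
  3 = 1*2 + 1, so a_7 = 1.
  2 = 2*1 + 0, so a_8 = 2.
so x = [1; 1, 6, 1, 1, 3, 1, 1, 2].
Convergents (p_i = a_i*p_{i-1} + p_{i-2}, q_i = a_i*q_{i-1} + q_{i-2} with p_{-2}=0, p_{-1}=1, q_{-2}=1, q_{-1}=0), until the denominator exceeds 31:
  i=0: a_0=1, p_0 = 1*1 + 0 = 1, q_0 = 1*0 + 1 = 1.
  i=1: a_1=1, p_1 = 1*1 + 1 = 2, q_1 = 1*1 + 0 = 1.
  i=2: a_2=6, p_2 = 6*2 + 1 = 13, q_2 = 6*1 + 1 = 7.
  i=3: a_3=1, p_3 = 1*13 + 2 = 15, q_3 = 1*7 + 1 = 8.
  i=4: a_4=1, p_4 = 1*15 + 13 = 28, q_4 = 1*8 + 7 = 15.
  i=5: a_5=3, p_5 = 3*28 + 15 = 99, q_5 = 3*15 + 8 = 53.
q_5 = 53 > 31, so the last convergent with denominator <= 31 is p_4/q_4 = 28/15.
The closest fraction with denominator <= 31 is either p_4/q_4 or the intermediate fraction (k*p_4 + p_3)/(k*q_4 + q_3) with the largest k >= 1 whose denominator stays <= 31; these approach x as k grows, and every other convergent or intermediate fraction in range is farther away.
Largest k: floor((31 - q_3)/q_4) = floor((31 - 8)/15) = 1.
That gives (1*28 + 15)/(1*15 + 8) = 43/23.
Compare the errors: |x - 28/15| = |579*15 - 28*310|/(310*15) = 5/4650, and |x - 43/23| = |579*23 - 43*310|/(310*23) = 13/7130.
Cross-multiplying, 5*7130 = 35650 < 60450 = 13*4650, so 5/4650 is smaller: the convergent 28/15 is closer to x than 43/23.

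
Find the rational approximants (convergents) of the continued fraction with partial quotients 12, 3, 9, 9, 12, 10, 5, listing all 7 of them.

Using the convergent recurrence p_i = a_i*p_{i-1} + p_{i-2}, q_i = a_i*q_{i-1} + q_{i-2} with p_{-2}=0, p_{-1}=1, q_{-2}=1, q_{-1}=0:
  i=0: a_0=12, p_0 = 12*1 + 0 = 12, q_0 = 12*0 + 1 = 1.
  i=1: a_1=3, p_1 = 3*12 + 1 = 37, q_1 = 3*1 + 0 = 3.
  i=2: a_2=9, p_2 = 9*37 + 12 = 345, q_2 = 9*3 + 1 = 28.
  i=3: a_3=9, p_3 = 9*345 + 37 = 3142, q_3 = 9*28 + 3 = 255.
  i=4: a_4=12, p_4 = 12*3142 + 345 = 38049, q_4 = 12*255 + 28 = 3088.
  i=5: a_5=10, p_5 = 10*38049 + 3142 = 383632, q_5 = 10*3088 + 255 = 31135.
  i=6: a_6=5, p_6 = 5*383632 + 38049 = 1956209, q_6 = 5*31135 + 3088 = 158763.

12/1, 37/3, 345/28, 3142/255, 38049/3088, 383632/31135, 1956209/158763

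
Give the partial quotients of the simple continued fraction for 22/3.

[7; 3]

Run the Euclidean algorithm on 22 and 3; the successive quotients are the partial quotients a_0, a_1, ... (each step inverts the fractional part left over by the previous one):
  22 = 7*3 + 1, so a_0 = 7.
  3 = 3*1 + 0, so a_1 = 3.
The remainder reaches 0 after 2 divisions, so the expansion has 2 partial quotients, read off in order.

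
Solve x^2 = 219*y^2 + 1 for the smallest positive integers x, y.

First expand sqrt(219) as a continued fraction. With x_i = (sqrt(219) + m_i)/d_i and (m_0, d_0) = (0, 1): a_0 = floor(sqrt(219)) = 14, since 14^2 = 196 <= 219 < 225 = 15^2.
Iterate m_{i+1} = d_i*a_i - m_i, d_{i+1} = (219 - m_{i+1}^2)/d_i, a_{i+1} = floor((a_0 + m_{i+1})/d_{i+1}):
  m_1 = 1*14 - 0 = 14, d_1 = (219 - 14^2)/1 = 23/1 = 23, a_1 = floor((14 + 14)/23) = 1.
  m_2 = 23*1 - 14 = 9, d_2 = (219 - 9^2)/23 = 138/23 = 6, a_2 = floor((14 + 9)/6) = 3.
  m_3 = 6*3 - 9 = 9, d_3 = (219 - 9^2)/6 = 138/6 = 23, a_3 = floor((14 + 9)/23) = 1.
  m_4 = 23*1 - 9 = 14, d_4 = (219 - 14^2)/23 = 23/23 = 1, a_4 = floor((14 + 14)/1) = 28.
  m_5 = 1*28 - 14 = 14, d_5 = (219 - 14^2)/1 = 23/1 = 23: (m_5, d_5) = (m_1, d_1) = (14, 23), so from here the quotients repeat a_1, ..., a_4; the period length is 4.
So sqrt(219) = [14; (1, 3, 1, 28)] with period length k = 4.
k is even, so the fundamental solution of x^2 - 219y^2 = 1 is (p_{k-1}, q_{k-1}) = (p_3, q_3); compute convergents through index 3.
Convergents (p_i = a_i*p_{i-1} + p_{i-2}, q_i = a_i*q_{i-1} + q_{i-2} with p_{-2}=0, p_{-1}=1, q_{-2}=1, q_{-1}=0):
  i=0: a_0=14, p_0 = 14*1 + 0 = 14, q_0 = 14*0 + 1 = 1.
  i=1: a_1=1, p_1 = 1*14 + 1 = 15, q_1 = 1*1 + 0 = 1.
  i=2: a_2=3, p_2 = 3*15 + 14 = 59, q_2 = 3*1 + 1 = 4.
  i=3: a_3=1, p_3 = 1*59 + 15 = 74, q_3 = 1*4 + 1 = 5.
Check: 74^2 - 219*5^2 = 5476 - 5475 = 1, so (x, y) = (74, 5) solves the equation, and by the theorem it is the least positive solution.

(x, y) = (74, 5)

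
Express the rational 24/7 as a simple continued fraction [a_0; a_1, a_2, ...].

[3; 2, 3]

Run the Euclidean algorithm on 24 and 7; the successive quotients are the partial quotients a_0, a_1, ... (each step inverts the fractional part left over by the previous one):
  24 = 3*7 + 3, so a_0 = 3.
  7 = 2*3 + 1, so a_1 = 2.
  3 = 3*1 + 0, so a_2 = 3.
The remainder reaches 0 after 3 divisions, so the expansion has 3 partial quotients, read off in order.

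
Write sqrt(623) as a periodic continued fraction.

Write x_i = (sqrt(623) + m_i)/d_i with (m_0, d_0) = (0, 1). a_0 = floor(sqrt(623)) = 24, since 24^2 = 576 <= 623 < 625 = 25^2.
Iterate m_{i+1} = d_i*a_i - m_i, d_{i+1} = (623 - m_{i+1}^2)/d_i, a_{i+1} = floor((a_0 + m_{i+1})/d_{i+1}):
  m_1 = 1*24 - 0 = 24, d_1 = (623 - 24^2)/1 = 47/1 = 47, a_1 = floor((24 + 24)/47) = 1.
  m_2 = 47*1 - 24 = 23, d_2 = (623 - 23^2)/47 = 94/47 = 2, a_2 = floor((24 + 23)/2) = 23.
  m_3 = 2*23 - 23 = 23, d_3 = (623 - 23^2)/2 = 94/2 = 47, a_3 = floor((24 + 23)/47) = 1.
  m_4 = 47*1 - 23 = 24, d_4 = (623 - 24^2)/47 = 47/47 = 1, a_4 = floor((24 + 24)/1) = 48.
  m_5 = 1*48 - 24 = 24, d_5 = (623 - 24^2)/1 = 47/1 = 47: (m_5, d_5) = (m_1, d_1) = (24, 47), so from here the quotients repeat a_1, ..., a_4; the period length is 4.
Hence the expansion of sqrt(623) is a_0 = 24 followed by the repeating block 1, 23, 1, 48 (period 4).

[24; (1, 23, 1, 48)]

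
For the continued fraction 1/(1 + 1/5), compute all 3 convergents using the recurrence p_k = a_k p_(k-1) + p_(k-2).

Using the convergent recurrence p_i = a_i*p_{i-1} + p_{i-2}, q_i = a_i*q_{i-1} + q_{i-2} with p_{-2}=0, p_{-1}=1, q_{-2}=1, q_{-1}=0:
  i=0: a_0=0, p_0 = 0*1 + 0 = 0, q_0 = 0*0 + 1 = 1.
  i=1: a_1=1, p_1 = 1*0 + 1 = 1, q_1 = 1*1 + 0 = 1.
  i=2: a_2=5, p_2 = 5*1 + 0 = 5, q_2 = 5*1 + 1 = 6.

0/1, 1/1, 5/6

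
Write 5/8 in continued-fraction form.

Run the Euclidean algorithm on 5 and 8; the successive quotients are the partial quotients a_0, a_1, ... (each step inverts the fractional part left over by the previous one):
  5 = 0*8 + 5, so a_0 = 0.
  8 = 1*5 + 3, so a_1 = 1.
  5 = 1*3 + 2, so a_2 = 1.
  3 = 1*2 + 1, so a_3 = 1.
  2 = 2*1 + 0, so a_4 = 2.
The remainder reaches 0 after 5 divisions, so the expansion has 5 partial quotients, read off in order.

[0; 1, 1, 1, 2]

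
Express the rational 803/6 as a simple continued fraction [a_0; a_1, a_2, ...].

Run the Euclidean algorithm on 803 and 6; the successive quotients are the partial quotients a_0, a_1, ... (each step inverts the fractional part left over by the previous one):
  803 = 133*6 + 5, so a_0 = 133.
  6 = 1*5 + 1, so a_1 = 1.
  5 = 5*1 + 0, so a_2 = 5.
The remainder reaches 0 after 3 divisions, so the expansion has 3 partial quotients, read off in order.

[133; 1, 5]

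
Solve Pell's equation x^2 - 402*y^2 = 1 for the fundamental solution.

(x, y) = (401, 20)

First expand sqrt(402) as a continued fraction. With x_i = (sqrt(402) + m_i)/d_i and (m_0, d_0) = (0, 1): a_0 = floor(sqrt(402)) = 20, since 20^2 = 400 <= 402 < 441 = 21^2.
Iterate m_{i+1} = d_i*a_i - m_i, d_{i+1} = (402 - m_{i+1}^2)/d_i, a_{i+1} = floor((a_0 + m_{i+1})/d_{i+1}):
  m_1 = 1*20 - 0 = 20, d_1 = (402 - 20^2)/1 = 2/1 = 2, a_1 = floor((20 + 20)/2) = 20.
  m_2 = 2*20 - 20 = 20, d_2 = (402 - 20^2)/2 = 2/2 = 1, a_2 = floor((20 + 20)/1) = 40.
  m_3 = 1*40 - 20 = 20, d_3 = (402 - 20^2)/1 = 2/1 = 2: (m_3, d_3) = (m_1, d_1) = (20, 2), so from here the quotients repeat a_1, a_2; the period length is 2.
So sqrt(402) = [20; (20, 40)] with period length k = 2.
k is even, so the fundamental solution of x^2 - 402y^2 = 1 is (p_{k-1}, q_{k-1}) = (p_1, q_1); compute convergents through index 1.
Convergents (p_i = a_i*p_{i-1} + p_{i-2}, q_i = a_i*q_{i-1} + q_{i-2} with p_{-2}=0, p_{-1}=1, q_{-2}=1, q_{-1}=0):
  i=0: a_0=20, p_0 = 20*1 + 0 = 20, q_0 = 20*0 + 1 = 1.
  i=1: a_1=20, p_1 = 20*20 + 1 = 401, q_1 = 20*1 + 0 = 20.
Check: 401^2 - 402*20^2 = 160801 - 160800 = 1, so (x, y) = (401, 20) solves the equation, and by the theorem it is the least positive solution.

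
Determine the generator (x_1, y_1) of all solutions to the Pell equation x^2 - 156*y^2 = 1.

(x, y) = (25, 2)

First expand sqrt(156) as a continued fraction. With x_i = (sqrt(156) + m_i)/d_i and (m_0, d_0) = (0, 1): a_0 = floor(sqrt(156)) = 12, since 12^2 = 144 <= 156 < 169 = 13^2.
Iterate m_{i+1} = d_i*a_i - m_i, d_{i+1} = (156 - m_{i+1}^2)/d_i, a_{i+1} = floor((a_0 + m_{i+1})/d_{i+1}):
  m_1 = 1*12 - 0 = 12, d_1 = (156 - 12^2)/1 = 12/1 = 12, a_1 = floor((12 + 12)/12) = 2.
  m_2 = 12*2 - 12 = 12, d_2 = (156 - 12^2)/12 = 12/12 = 1, a_2 = floor((12 + 12)/1) = 24.
  m_3 = 1*24 - 12 = 12, d_3 = (156 - 12^2)/1 = 12/1 = 12: (m_3, d_3) = (m_1, d_1) = (12, 12), so from here the quotients repeat a_1, a_2; the period length is 2.
So sqrt(156) = [12; (2, 24)] with period length k = 2.
k is even, so the fundamental solution of x^2 - 156y^2 = 1 is (p_{k-1}, q_{k-1}) = (p_1, q_1); compute convergents through index 1.
Convergents (p_i = a_i*p_{i-1} + p_{i-2}, q_i = a_i*q_{i-1} + q_{i-2} with p_{-2}=0, p_{-1}=1, q_{-2}=1, q_{-1}=0):
  i=0: a_0=12, p_0 = 12*1 + 0 = 12, q_0 = 12*0 + 1 = 1.
  i=1: a_1=2, p_1 = 2*12 + 1 = 25, q_1 = 2*1 + 0 = 2.
Check: 25^2 - 156*2^2 = 625 - 624 = 1, so (x, y) = (25, 2) solves the equation, and by the theorem it is the least positive solution.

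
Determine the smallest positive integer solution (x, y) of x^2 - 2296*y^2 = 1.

First expand sqrt(2296) as a continued fraction. With x_i = (sqrt(2296) + m_i)/d_i and (m_0, d_0) = (0, 1): a_0 = floor(sqrt(2296)) = 47, since 47^2 = 2209 <= 2296 < 2304 = 48^2.
Iterate m_{i+1} = d_i*a_i - m_i, d_{i+1} = (2296 - m_{i+1}^2)/d_i, a_{i+1} = floor((a_0 + m_{i+1})/d_{i+1}):
  m_1 = 1*47 - 0 = 47, d_1 = (2296 - 47^2)/1 = 87/1 = 87, a_1 = floor((47 + 47)/87) = 1.
  m_2 = 87*1 - 47 = 40, d_2 = (2296 - 40^2)/87 = 696/87 = 8, a_2 = floor((47 + 40)/8) = 10.
  m_3 = 8*10 - 40 = 40, d_3 = (2296 - 40^2)/8 = 696/8 = 87, a_3 = floor((47 + 40)/87) = 1.
  m_4 = 87*1 - 40 = 47, d_4 = (2296 - 47^2)/87 = 87/87 = 1, a_4 = floor((47 + 47)/1) = 94.
  m_5 = 1*94 - 47 = 47, d_5 = (2296 - 47^2)/1 = 87/1 = 87: (m_5, d_5) = (m_1, d_1) = (47, 87), so from here the quotients repeat a_1, ..., a_4; the period length is 4.
So sqrt(2296) = [47; (1, 10, 1, 94)] with period length k = 4.
k is even, so the fundamental solution of x^2 - 2296y^2 = 1 is (p_{k-1}, q_{k-1}) = (p_3, q_3); compute convergents through index 3.
Convergents (p_i = a_i*p_{i-1} + p_{i-2}, q_i = a_i*q_{i-1} + q_{i-2} with p_{-2}=0, p_{-1}=1, q_{-2}=1, q_{-1}=0):
  i=0: a_0=47, p_0 = 47*1 + 0 = 47, q_0 = 47*0 + 1 = 1.
  i=1: a_1=1, p_1 = 1*47 + 1 = 48, q_1 = 1*1 + 0 = 1.
  i=2: a_2=10, p_2 = 10*48 + 47 = 527, q_2 = 10*1 + 1 = 11.
  i=3: a_3=1, p_3 = 1*527 + 48 = 575, q_3 = 1*11 + 1 = 12.
Check: 575^2 - 2296*12^2 = 330625 - 330624 = 1, so (x, y) = (575, 12) solves the equation, and by the theorem it is the least positive solution.

(x, y) = (575, 12)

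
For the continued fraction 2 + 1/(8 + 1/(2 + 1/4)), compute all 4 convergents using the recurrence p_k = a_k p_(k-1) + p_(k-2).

Using the convergent recurrence p_i = a_i*p_{i-1} + p_{i-2}, q_i = a_i*q_{i-1} + q_{i-2} with p_{-2}=0, p_{-1}=1, q_{-2}=1, q_{-1}=0:
  i=0: a_0=2, p_0 = 2*1 + 0 = 2, q_0 = 2*0 + 1 = 1.
  i=1: a_1=8, p_1 = 8*2 + 1 = 17, q_1 = 8*1 + 0 = 8.
  i=2: a_2=2, p_2 = 2*17 + 2 = 36, q_2 = 2*8 + 1 = 17.
  i=3: a_3=4, p_3 = 4*36 + 17 = 161, q_3 = 4*17 + 8 = 76.

2/1, 17/8, 36/17, 161/76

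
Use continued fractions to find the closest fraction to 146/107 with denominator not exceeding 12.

Expand x = 146/107 as a continued fraction with the Euclidean algorithm:
  146 = 1*107 + 39, so a_0 = 1.
  107 = 2*39 + 29, so a_1 = 2.
  39 = 1*29 + 10, so a_2 = 1.
  29 = 2*10 + 9, so a_3 = 2.
  10 = 1*9 + 1, so a_4 = 1.
  9 = 9*1 + 0, so a_5 = 9.
so x = [1; 2, 1, 2, 1, 9].
Convergents (p_i = a_i*p_{i-1} + p_{i-2}, q_i = a_i*q_{i-1} + q_{i-2} with p_{-2}=0, p_{-1}=1, q_{-2}=1, q_{-1}=0), until the denominator exceeds 12:
  i=0: a_0=1, p_0 = 1*1 + 0 = 1, q_0 = 1*0 + 1 = 1.
  i=1: a_1=2, p_1 = 2*1 + 1 = 3, q_1 = 2*1 + 0 = 2.
  i=2: a_2=1, p_2 = 1*3 + 1 = 4, q_2 = 1*2 + 1 = 3.
  i=3: a_3=2, p_3 = 2*4 + 3 = 11, q_3 = 2*3 + 2 = 8.
  i=4: a_4=1, p_4 = 1*11 + 4 = 15, q_4 = 1*8 + 3 = 11.
  i=5: a_5=9, p_5 = 9*15 + 11 = 146, q_5 = 9*11 + 8 = 107.
q_5 = 107 > 12, so the last convergent with denominator <= 12 is p_4/q_4 = 15/11.
The closest fraction with denominator <= 12 is either p_4/q_4 or the intermediate fraction (k*p_4 + p_3)/(k*q_4 + q_3) with the largest k >= 1 whose denominator stays <= 12; these approach x as k grows, and every other convergent or intermediate fraction in range is farther away.
Largest k: floor((12 - q_3)/q_4) = floor((12 - 8)/11) = 0.
Since k = 0, no intermediate fraction beyond p_4/q_4 has denominator <= 12, so the convergent 15/11 is the closest (its error is |146*11 - 15*107|/(107*11) = 1/1177).

15/11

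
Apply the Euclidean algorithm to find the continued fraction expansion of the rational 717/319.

[2; 4, 26, 3]

Run the Euclidean algorithm on 717 and 319; the successive quotients are the partial quotients a_0, a_1, ... (each step inverts the fractional part left over by the previous one):
  717 = 2*319 + 79, so a_0 = 2.
  319 = 4*79 + 3, so a_1 = 4.
  79 = 26*3 + 1, so a_2 = 26.
  3 = 3*1 + 0, so a_3 = 3.
The remainder reaches 0 after 4 divisions, so the expansion has 4 partial quotients, read off in order.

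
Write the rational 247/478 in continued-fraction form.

Run the Euclidean algorithm on 247 and 478; the successive quotients are the partial quotients a_0, a_1, ... (each step inverts the fractional part left over by the previous one):
  247 = 0*478 + 247, so a_0 = 0.
  478 = 1*247 + 231, so a_1 = 1.
  247 = 1*231 + 16, so a_2 = 1.
  231 = 14*16 + 7, so a_3 = 14.
  16 = 2*7 + 2, so a_4 = 2.
  7 = 3*2 + 1, so a_5 = 3.
  2 = 2*1 + 0, so a_6 = 2.
The remainder reaches 0 after 7 divisions, so the expansion has 7 partial quotients, read off in order.

[0; 1, 1, 14, 2, 3, 2]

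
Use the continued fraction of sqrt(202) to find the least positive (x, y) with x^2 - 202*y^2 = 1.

First expand sqrt(202) as a continued fraction. With x_i = (sqrt(202) + m_i)/d_i and (m_0, d_0) = (0, 1): a_0 = floor(sqrt(202)) = 14, since 14^2 = 196 <= 202 < 225 = 15^2.
Iterate m_{i+1} = d_i*a_i - m_i, d_{i+1} = (202 - m_{i+1}^2)/d_i, a_{i+1} = floor((a_0 + m_{i+1})/d_{i+1}):
  m_1 = 1*14 - 0 = 14, d_1 = (202 - 14^2)/1 = 6/1 = 6, a_1 = floor((14 + 14)/6) = 4.
  m_2 = 6*4 - 14 = 10, d_2 = (202 - 10^2)/6 = 102/6 = 17, a_2 = floor((14 + 10)/17) = 1.
  m_3 = 17*1 - 10 = 7, d_3 = (202 - 7^2)/17 = 153/17 = 9, a_3 = floor((14 + 7)/9) = 2.
  m_4 = 9*2 - 7 = 11, d_4 = (202 - 11^2)/9 = 81/9 = 9, a_4 = floor((14 + 11)/9) = 2.
  m_5 = 9*2 - 11 = 7, d_5 = (202 - 7^2)/9 = 153/9 = 17, a_5 = floor((14 + 7)/17) = 1.
  m_6 = 17*1 - 7 = 10, d_6 = (202 - 10^2)/17 = 102/17 = 6, a_6 = floor((14 + 10)/6) = 4.
  m_7 = 6*4 - 10 = 14, d_7 = (202 - 14^2)/6 = 6/6 = 1, a_7 = floor((14 + 14)/1) = 28.
  m_8 = 1*28 - 14 = 14, d_8 = (202 - 14^2)/1 = 6/1 = 6: (m_8, d_8) = (m_1, d_1) = (14, 6), so from here the quotients repeat a_1, ..., a_7; the period length is 7.
So sqrt(202) = [14; (4, 1, 2, 2, 1, 4, 28)] with period length k = 7.
k is odd, so (p_{k-1}, q_{k-1}) only solves x^2 - 202y^2 = -1 and the fundamental solution of x^2 - 202y^2 = 1 is (p_{2k-1}, q_{2k-1}) = (p_13, q_13); compute convergents through index 13, running through the period twice.
Convergents (p_i = a_i*p_{i-1} + p_{i-2}, q_i = a_i*q_{i-1} + q_{i-2} with p_{-2}=0, p_{-1}=1, q_{-2}=1, q_{-1}=0):
  i=0: a_0=14, p_0 = 14*1 + 0 = 14, q_0 = 14*0 + 1 = 1.
  i=1: a_1=4, p_1 = 4*14 + 1 = 57, q_1 = 4*1 + 0 = 4.
  i=2: a_2=1, p_2 = 1*57 + 14 = 71, q_2 = 1*4 + 1 = 5.
  i=3: a_3=2, p_3 = 2*71 + 57 = 199, q_3 = 2*5 + 4 = 14.
  i=4: a_4=2, p_4 = 2*199 + 71 = 469, q_4 = 2*14 + 5 = 33.
  i=5: a_5=1, p_5 = 1*469 + 199 = 668, q_5 = 1*33 + 14 = 47.
  i=6: a_6=4, p_6 = 4*668 + 469 = 3141, q_6 = 4*47 + 33 = 221.
  i=7: a_7=28, p_7 = 28*3141 + 668 = 88616, q_7 = 28*221 + 47 = 6235.
  i=8: a_8=4, p_8 = 4*88616 + 3141 = 357605, q_8 = 4*6235 + 221 = 25161.
  i=9: a_9=1, p_9 = 1*357605 + 88616 = 446221, q_9 = 1*25161 + 6235 = 31396.
  i=10: a_10=2, p_10 = 2*446221 + 357605 = 1250047, q_10 = 2*31396 + 25161 = 87953.
  i=11: a_11=2, p_11 = 2*1250047 + 446221 = 2946315, q_11 = 2*87953 + 31396 = 207302.
  i=12: a_12=1, p_12 = 1*2946315 + 1250047 = 4196362, q_12 = 1*207302 + 87953 = 295255.
  i=13: a_13=4, p_13 = 4*4196362 + 2946315 = 19731763, q_13 = 4*295255 + 207302 = 1388322.
Indeed p_6^2 - 202*q_6^2 = 9865881 - 9865882 = -1, not +1.
Check: 19731763^2 - 202*1388322^2 = 389342471088169 - 389342471088168 = 1, so (x, y) = (19731763, 1388322) solves the equation, and by the theorem it is the least positive solution.

(x, y) = (19731763, 1388322)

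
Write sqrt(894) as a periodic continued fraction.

[29; (1, 8, 1, 58)]

Write x_i = (sqrt(894) + m_i)/d_i with (m_0, d_0) = (0, 1). a_0 = floor(sqrt(894)) = 29, since 29^2 = 841 <= 894 < 900 = 30^2.
Iterate m_{i+1} = d_i*a_i - m_i, d_{i+1} = (894 - m_{i+1}^2)/d_i, a_{i+1} = floor((a_0 + m_{i+1})/d_{i+1}):
  m_1 = 1*29 - 0 = 29, d_1 = (894 - 29^2)/1 = 53/1 = 53, a_1 = floor((29 + 29)/53) = 1.
  m_2 = 53*1 - 29 = 24, d_2 = (894 - 24^2)/53 = 318/53 = 6, a_2 = floor((29 + 24)/6) = 8.
  m_3 = 6*8 - 24 = 24, d_3 = (894 - 24^2)/6 = 318/6 = 53, a_3 = floor((29 + 24)/53) = 1.
  m_4 = 53*1 - 24 = 29, d_4 = (894 - 29^2)/53 = 53/53 = 1, a_4 = floor((29 + 29)/1) = 58.
  m_5 = 1*58 - 29 = 29, d_5 = (894 - 29^2)/1 = 53/1 = 53: (m_5, d_5) = (m_1, d_1) = (29, 53), so from here the quotients repeat a_1, ..., a_4; the period length is 4.
Hence the expansion of sqrt(894) is a_0 = 29 followed by the repeating block 1, 8, 1, 58 (period 4).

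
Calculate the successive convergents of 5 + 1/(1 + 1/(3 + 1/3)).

Using the convergent recurrence p_i = a_i*p_{i-1} + p_{i-2}, q_i = a_i*q_{i-1} + q_{i-2} with p_{-2}=0, p_{-1}=1, q_{-2}=1, q_{-1}=0:
  i=0: a_0=5, p_0 = 5*1 + 0 = 5, q_0 = 5*0 + 1 = 1.
  i=1: a_1=1, p_1 = 1*5 + 1 = 6, q_1 = 1*1 + 0 = 1.
  i=2: a_2=3, p_2 = 3*6 + 5 = 23, q_2 = 3*1 + 1 = 4.
  i=3: a_3=3, p_3 = 3*23 + 6 = 75, q_3 = 3*4 + 1 = 13.

5/1, 6/1, 23/4, 75/13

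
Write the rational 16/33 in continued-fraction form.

[0; 2, 16]

Run the Euclidean algorithm on 16 and 33; the successive quotients are the partial quotients a_0, a_1, ... (each step inverts the fractional part left over by the previous one):
  16 = 0*33 + 16, so a_0 = 0.
  33 = 2*16 + 1, so a_1 = 2.
  16 = 16*1 + 0, so a_2 = 16.
The remainder reaches 0 after 3 divisions, so the expansion has 3 partial quotients, read off in order.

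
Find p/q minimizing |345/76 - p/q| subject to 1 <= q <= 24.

59/13

Expand x = 345/76 as a continued fraction with the Euclidean algorithm:
  345 = 4*76 + 41, so a_0 = 4.
  76 = 1*41 + 35, so a_1 = 1.
  41 = 1*35 + 6, so a_2 = 1.
  35 = 5*6 + 5, so a_3 = 5.
  6 = 1*5 + 1, so a_4 = 1.
  5 = 5*1 + 0, so a_5 = 5.
so x = [4; 1, 1, 5, 1, 5].
Convergents (p_i = a_i*p_{i-1} + p_{i-2}, q_i = a_i*q_{i-1} + q_{i-2} with p_{-2}=0, p_{-1}=1, q_{-2}=1, q_{-1}=0), until the denominator exceeds 24:
  i=0: a_0=4, p_0 = 4*1 + 0 = 4, q_0 = 4*0 + 1 = 1.
  i=1: a_1=1, p_1 = 1*4 + 1 = 5, q_1 = 1*1 + 0 = 1.
  i=2: a_2=1, p_2 = 1*5 + 4 = 9, q_2 = 1*1 + 1 = 2.
  i=3: a_3=5, p_3 = 5*9 + 5 = 50, q_3 = 5*2 + 1 = 11.
  i=4: a_4=1, p_4 = 1*50 + 9 = 59, q_4 = 1*11 + 2 = 13.
  i=5: a_5=5, p_5 = 5*59 + 50 = 345, q_5 = 5*13 + 11 = 76.
q_5 = 76 > 24, so the last convergent with denominator <= 24 is p_4/q_4 = 59/13.
The closest fraction with denominator <= 24 is either p_4/q_4 or the intermediate fraction (k*p_4 + p_3)/(k*q_4 + q_3) with the largest k >= 1 whose denominator stays <= 24; these approach x as k grows, and every other convergent or intermediate fraction in range is farther away.
Largest k: floor((24 - q_3)/q_4) = floor((24 - 11)/13) = 1.
That gives (1*59 + 50)/(1*13 + 11) = 109/24.
Compare the errors: |x - 59/13| = |345*13 - 59*76|/(76*13) = 1/988, and |x - 109/24| = |345*24 - 109*76|/(76*24) = 4/1824.
Cross-multiplying, 1*1824 = 1824 < 3952 = 4*988, so 1/988 is smaller: the convergent 59/13 is closer to x than 109/24.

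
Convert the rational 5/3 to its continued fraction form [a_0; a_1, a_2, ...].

[1; 1, 2]

Run the Euclidean algorithm on 5 and 3; the successive quotients are the partial quotients a_0, a_1, ... (each step inverts the fractional part left over by the previous one):
  5 = 1*3 + 2, so a_0 = 1.
  3 = 1*2 + 1, so a_1 = 1.
  2 = 2*1 + 0, so a_2 = 2.
The remainder reaches 0 after 3 divisions, so the expansion has 3 partial quotients, read off in order.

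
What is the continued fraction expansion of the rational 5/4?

[1; 4]

Run the Euclidean algorithm on 5 and 4; the successive quotients are the partial quotients a_0, a_1, ... (each step inverts the fractional part left over by the previous one):
  5 = 1*4 + 1, so a_0 = 1.
  4 = 4*1 + 0, so a_1 = 4.
The remainder reaches 0 after 2 divisions, so the expansion has 2 partial quotients, read off in order.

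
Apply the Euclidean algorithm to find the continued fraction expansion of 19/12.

[1; 1, 1, 2, 2]

Run the Euclidean algorithm on 19 and 12; the successive quotients are the partial quotients a_0, a_1, ... (each step inverts the fractional part left over by the previous one):
  19 = 1*12 + 7, so a_0 = 1.
  12 = 1*7 + 5, so a_1 = 1.
  7 = 1*5 + 2, so a_2 = 1.
  5 = 2*2 + 1, so a_3 = 2.
  2 = 2*1 + 0, so a_4 = 2.
The remainder reaches 0 after 5 divisions, so the expansion has 5 partial quotients, read off in order.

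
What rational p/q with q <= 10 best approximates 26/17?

Expand x = 26/17 as a continued fraction with the Euclidean algorithm:
  26 = 1*17 + 9, so a_0 = 1.
  17 = 1*9 + 8, so a_1 = 1.
  9 = 1*8 + 1, so a_2 = 1.
  8 = 8*1 + 0, so a_3 = 8.
so x = [1; 1, 1, 8].
Convergents (p_i = a_i*p_{i-1} + p_{i-2}, q_i = a_i*q_{i-1} + q_{i-2} with p_{-2}=0, p_{-1}=1, q_{-2}=1, q_{-1}=0), until the denominator exceeds 10:
  i=0: a_0=1, p_0 = 1*1 + 0 = 1, q_0 = 1*0 + 1 = 1.
  i=1: a_1=1, p_1 = 1*1 + 1 = 2, q_1 = 1*1 + 0 = 1.
  i=2: a_2=1, p_2 = 1*2 + 1 = 3, q_2 = 1*1 + 1 = 2.
  i=3: a_3=8, p_3 = 8*3 + 2 = 26, q_3 = 8*2 + 1 = 17.
q_3 = 17 > 10, so the last convergent with denominator <= 10 is p_2/q_2 = 3/2.
The closest fraction with denominator <= 10 is either p_2/q_2 or the intermediate fraction (k*p_2 + p_1)/(k*q_2 + q_1) with the largest k >= 1 whose denominator stays <= 10; these approach x as k grows, and every other convergent or intermediate fraction in range is farther away.
Largest k: floor((10 - q_1)/q_2) = floor((10 - 1)/2) = 4.
That gives (4*3 + 2)/(4*2 + 1) = 14/9.
Compare the errors: |x - 3/2| = |26*2 - 3*17|/(17*2) = 1/34, and |x - 14/9| = |26*9 - 14*17|/(17*9) = 4/153.
Cross-multiplying, 4*34 = 136 < 153 = 1*153, so 4/153 is smaller: the intermediate fraction 14/9 is closer to x than 3/2.

14/9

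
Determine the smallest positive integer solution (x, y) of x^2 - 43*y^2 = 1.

First expand sqrt(43) as a continued fraction. With x_i = (sqrt(43) + m_i)/d_i and (m_0, d_0) = (0, 1): a_0 = floor(sqrt(43)) = 6, since 6^2 = 36 <= 43 < 49 = 7^2.
Iterate m_{i+1} = d_i*a_i - m_i, d_{i+1} = (43 - m_{i+1}^2)/d_i, a_{i+1} = floor((a_0 + m_{i+1})/d_{i+1}):
  m_1 = 1*6 - 0 = 6, d_1 = (43 - 6^2)/1 = 7/1 = 7, a_1 = floor((6 + 6)/7) = 1.
  m_2 = 7*1 - 6 = 1, d_2 = (43 - 1^2)/7 = 42/7 = 6, a_2 = floor((6 + 1)/6) = 1.
  m_3 = 6*1 - 1 = 5, d_3 = (43 - 5^2)/6 = 18/6 = 3, a_3 = floor((6 + 5)/3) = 3.
  m_4 = 3*3 - 5 = 4, d_4 = (43 - 4^2)/3 = 27/3 = 9, a_4 = floor((6 + 4)/9) = 1.
  m_5 = 9*1 - 4 = 5, d_5 = (43 - 5^2)/9 = 18/9 = 2, a_5 = floor((6 + 5)/2) = 5.
  m_6 = 2*5 - 5 = 5, d_6 = (43 - 5^2)/2 = 18/2 = 9, a_6 = floor((6 + 5)/9) = 1.
  m_7 = 9*1 - 5 = 4, d_7 = (43 - 4^2)/9 = 27/9 = 3, a_7 = floor((6 + 4)/3) = 3.
  m_8 = 3*3 - 4 = 5, d_8 = (43 - 5^2)/3 = 18/3 = 6, a_8 = floor((6 + 5)/6) = 1.
  m_9 = 6*1 - 5 = 1, d_9 = (43 - 1^2)/6 = 42/6 = 7, a_9 = floor((6 + 1)/7) = 1.
  m_10 = 7*1 - 1 = 6, d_10 = (43 - 6^2)/7 = 7/7 = 1, a_10 = floor((6 + 6)/1) = 12.
  m_11 = 1*12 - 6 = 6, d_11 = (43 - 6^2)/1 = 7/1 = 7: (m_11, d_11) = (m_1, d_1) = (6, 7), so from here the quotients repeat a_1, ..., a_10; the period length is 10.
So sqrt(43) = [6; (1, 1, 3, 1, 5, 1, 3, 1, 1, 12)] with period length k = 10.
k is even, so the fundamental solution of x^2 - 43y^2 = 1 is (p_{k-1}, q_{k-1}) = (p_9, q_9); compute convergents through index 9.
Convergents (p_i = a_i*p_{i-1} + p_{i-2}, q_i = a_i*q_{i-1} + q_{i-2} with p_{-2}=0, p_{-1}=1, q_{-2}=1, q_{-1}=0):
  i=0: a_0=6, p_0 = 6*1 + 0 = 6, q_0 = 6*0 + 1 = 1.
  i=1: a_1=1, p_1 = 1*6 + 1 = 7, q_1 = 1*1 + 0 = 1.
  i=2: a_2=1, p_2 = 1*7 + 6 = 13, q_2 = 1*1 + 1 = 2.
  i=3: a_3=3, p_3 = 3*13 + 7 = 46, q_3 = 3*2 + 1 = 7.
  i=4: a_4=1, p_4 = 1*46 + 13 = 59, q_4 = 1*7 + 2 = 9.
  i=5: a_5=5, p_5 = 5*59 + 46 = 341, q_5 = 5*9 + 7 = 52.
  i=6: a_6=1, p_6 = 1*341 + 59 = 400, q_6 = 1*52 + 9 = 61.
  i=7: a_7=3, p_7 = 3*400 + 341 = 1541, q_7 = 3*61 + 52 = 235.
  i=8: a_8=1, p_8 = 1*1541 + 400 = 1941, q_8 = 1*235 + 61 = 296.
  i=9: a_9=1, p_9 = 1*1941 + 1541 = 3482, q_9 = 1*296 + 235 = 531.
Check: 3482^2 - 43*531^2 = 12124324 - 12124323 = 1, so (x, y) = (3482, 531) solves the equation, and by the theorem it is the least positive solution.

(x, y) = (3482, 531)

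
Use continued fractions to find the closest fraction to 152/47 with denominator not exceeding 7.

Expand x = 152/47 as a continued fraction with the Euclidean algorithm:
  152 = 3*47 + 11, so a_0 = 3.
  47 = 4*11 + 3, so a_1 = 4.
  11 = 3*3 + 2, so a_2 = 3.
  3 = 1*2 + 1, so a_3 = 1.
  2 = 2*1 + 0, so a_4 = 2.
so x = [3; 4, 3, 1, 2].
Convergents (p_i = a_i*p_{i-1} + p_{i-2}, q_i = a_i*q_{i-1} + q_{i-2} with p_{-2}=0, p_{-1}=1, q_{-2}=1, q_{-1}=0), until the denominator exceeds 7:
  i=0: a_0=3, p_0 = 3*1 + 0 = 3, q_0 = 3*0 + 1 = 1.
  i=1: a_1=4, p_1 = 4*3 + 1 = 13, q_1 = 4*1 + 0 = 4.
  i=2: a_2=3, p_2 = 3*13 + 3 = 42, q_2 = 3*4 + 1 = 13.
q_2 = 13 > 7, so the last convergent with denominator <= 7 is p_1/q_1 = 13/4.
The closest fraction with denominator <= 7 is either p_1/q_1 or the intermediate fraction (k*p_1 + p_0)/(k*q_1 + q_0) with the largest k >= 1 whose denominator stays <= 7; these approach x as k grows, and every other convergent or intermediate fraction in range is farther away.
Largest k: floor((7 - q_0)/q_1) = floor((7 - 1)/4) = 1.
That gives (1*13 + 3)/(1*4 + 1) = 16/5.
Compare the errors: |x - 13/4| = |152*4 - 13*47|/(47*4) = 3/188, and |x - 16/5| = |152*5 - 16*47|/(47*5) = 8/235.
Cross-multiplying, 3*235 = 705 < 1504 = 8*188, so 3/188 is smaller: the convergent 13/4 is closer to x than 16/5.

13/4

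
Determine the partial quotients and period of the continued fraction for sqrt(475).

[21; (1, 3, 1, 6, 2, 6, 1, 3, 1, 42)]

Write x_i = (sqrt(475) + m_i)/d_i with (m_0, d_0) = (0, 1). a_0 = floor(sqrt(475)) = 21, since 21^2 = 441 <= 475 < 484 = 22^2.
Iterate m_{i+1} = d_i*a_i - m_i, d_{i+1} = (475 - m_{i+1}^2)/d_i, a_{i+1} = floor((a_0 + m_{i+1})/d_{i+1}):
  m_1 = 1*21 - 0 = 21, d_1 = (475 - 21^2)/1 = 34/1 = 34, a_1 = floor((21 + 21)/34) = 1.
  m_2 = 34*1 - 21 = 13, d_2 = (475 - 13^2)/34 = 306/34 = 9, a_2 = floor((21 + 13)/9) = 3.
  m_3 = 9*3 - 13 = 14, d_3 = (475 - 14^2)/9 = 279/9 = 31, a_3 = floor((21 + 14)/31) = 1.
  m_4 = 31*1 - 14 = 17, d_4 = (475 - 17^2)/31 = 186/31 = 6, a_4 = floor((21 + 17)/6) = 6.
  m_5 = 6*6 - 17 = 19, d_5 = (475 - 19^2)/6 = 114/6 = 19, a_5 = floor((21 + 19)/19) = 2.
  m_6 = 19*2 - 19 = 19, d_6 = (475 - 19^2)/19 = 114/19 = 6, a_6 = floor((21 + 19)/6) = 6.
  m_7 = 6*6 - 19 = 17, d_7 = (475 - 17^2)/6 = 186/6 = 31, a_7 = floor((21 + 17)/31) = 1.
  m_8 = 31*1 - 17 = 14, d_8 = (475 - 14^2)/31 = 279/31 = 9, a_8 = floor((21 + 14)/9) = 3.
  m_9 = 9*3 - 14 = 13, d_9 = (475 - 13^2)/9 = 306/9 = 34, a_9 = floor((21 + 13)/34) = 1.
  m_10 = 34*1 - 13 = 21, d_10 = (475 - 21^2)/34 = 34/34 = 1, a_10 = floor((21 + 21)/1) = 42.
  m_11 = 1*42 - 21 = 21, d_11 = (475 - 21^2)/1 = 34/1 = 34: (m_11, d_11) = (m_1, d_1) = (21, 34), so from here the quotients repeat a_1, ..., a_10; the period length is 10.
Hence the expansion of sqrt(475) is a_0 = 21 followed by the repeating block 1, 3, 1, 6, 2, 6, 1, 3, 1, 42 (period 10).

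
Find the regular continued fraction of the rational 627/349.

[1; 1, 3, 1, 10, 1, 5]

Run the Euclidean algorithm on 627 and 349; the successive quotients are the partial quotients a_0, a_1, ... (each step inverts the fractional part left over by the previous one):
  627 = 1*349 + 278, so a_0 = 1.
  349 = 1*278 + 71, so a_1 = 1.
  278 = 3*71 + 65, so a_2 = 3.
  71 = 1*65 + 6, so a_3 = 1.
  65 = 10*6 + 5, so a_4 = 10.
  6 = 1*5 + 1, so a_5 = 1.
  5 = 5*1 + 0, so a_6 = 5.
The remainder reaches 0 after 7 divisions, so the expansion has 7 partial quotients, read off in order.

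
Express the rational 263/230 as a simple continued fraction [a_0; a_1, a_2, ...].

Run the Euclidean algorithm on 263 and 230; the successive quotients are the partial quotients a_0, a_1, ... (each step inverts the fractional part left over by the previous one):
  263 = 1*230 + 33, so a_0 = 1.
  230 = 6*33 + 32, so a_1 = 6.
  33 = 1*32 + 1, so a_2 = 1.
  32 = 32*1 + 0, so a_3 = 32.
The remainder reaches 0 after 4 divisions, so the expansion has 4 partial quotients, read off in order.

[1; 6, 1, 32]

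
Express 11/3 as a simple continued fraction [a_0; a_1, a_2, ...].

Run the Euclidean algorithm on 11 and 3; the successive quotients are the partial quotients a_0, a_1, ... (each step inverts the fractional part left over by the previous one):
  11 = 3*3 + 2, so a_0 = 3.
  3 = 1*2 + 1, so a_1 = 1.
  2 = 2*1 + 0, so a_2 = 2.
The remainder reaches 0 after 3 divisions, so the expansion has 3 partial quotients, read off in order.

[3; 1, 2]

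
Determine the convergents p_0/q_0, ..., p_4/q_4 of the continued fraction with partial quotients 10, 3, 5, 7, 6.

Using the convergent recurrence p_i = a_i*p_{i-1} + p_{i-2}, q_i = a_i*q_{i-1} + q_{i-2} with p_{-2}=0, p_{-1}=1, q_{-2}=1, q_{-1}=0:
  i=0: a_0=10, p_0 = 10*1 + 0 = 10, q_0 = 10*0 + 1 = 1.
  i=1: a_1=3, p_1 = 3*10 + 1 = 31, q_1 = 3*1 + 0 = 3.
  i=2: a_2=5, p_2 = 5*31 + 10 = 165, q_2 = 5*3 + 1 = 16.
  i=3: a_3=7, p_3 = 7*165 + 31 = 1186, q_3 = 7*16 + 3 = 115.
  i=4: a_4=6, p_4 = 6*1186 + 165 = 7281, q_4 = 6*115 + 16 = 706.

10/1, 31/3, 165/16, 1186/115, 7281/706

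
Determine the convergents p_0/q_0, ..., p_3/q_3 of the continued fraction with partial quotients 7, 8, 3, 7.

7/1, 57/8, 178/25, 1303/183

Using the convergent recurrence p_i = a_i*p_{i-1} + p_{i-2}, q_i = a_i*q_{i-1} + q_{i-2} with p_{-2}=0, p_{-1}=1, q_{-2}=1, q_{-1}=0:
  i=0: a_0=7, p_0 = 7*1 + 0 = 7, q_0 = 7*0 + 1 = 1.
  i=1: a_1=8, p_1 = 8*7 + 1 = 57, q_1 = 8*1 + 0 = 8.
  i=2: a_2=3, p_2 = 3*57 + 7 = 178, q_2 = 3*8 + 1 = 25.
  i=3: a_3=7, p_3 = 7*178 + 57 = 1303, q_3 = 7*25 + 8 = 183.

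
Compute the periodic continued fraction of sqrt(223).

Write x_i = (sqrt(223) + m_i)/d_i with (m_0, d_0) = (0, 1). a_0 = floor(sqrt(223)) = 14, since 14^2 = 196 <= 223 < 225 = 15^2.
Iterate m_{i+1} = d_i*a_i - m_i, d_{i+1} = (223 - m_{i+1}^2)/d_i, a_{i+1} = floor((a_0 + m_{i+1})/d_{i+1}):
  m_1 = 1*14 - 0 = 14, d_1 = (223 - 14^2)/1 = 27/1 = 27, a_1 = floor((14 + 14)/27) = 1.
  m_2 = 27*1 - 14 = 13, d_2 = (223 - 13^2)/27 = 54/27 = 2, a_2 = floor((14 + 13)/2) = 13.
  m_3 = 2*13 - 13 = 13, d_3 = (223 - 13^2)/2 = 54/2 = 27, a_3 = floor((14 + 13)/27) = 1.
  m_4 = 27*1 - 13 = 14, d_4 = (223 - 14^2)/27 = 27/27 = 1, a_4 = floor((14 + 14)/1) = 28.
  m_5 = 1*28 - 14 = 14, d_5 = (223 - 14^2)/1 = 27/1 = 27: (m_5, d_5) = (m_1, d_1) = (14, 27), so from here the quotients repeat a_1, ..., a_4; the period length is 4.
Hence the expansion of sqrt(223) is a_0 = 14 followed by the repeating block 1, 13, 1, 28 (period 4).

[14; (1, 13, 1, 28)]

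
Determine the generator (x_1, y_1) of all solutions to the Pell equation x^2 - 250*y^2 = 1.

First expand sqrt(250) as a continued fraction. With x_i = (sqrt(250) + m_i)/d_i and (m_0, d_0) = (0, 1): a_0 = floor(sqrt(250)) = 15, since 15^2 = 225 <= 250 < 256 = 16^2.
Iterate m_{i+1} = d_i*a_i - m_i, d_{i+1} = (250 - m_{i+1}^2)/d_i, a_{i+1} = floor((a_0 + m_{i+1})/d_{i+1}):
  m_1 = 1*15 - 0 = 15, d_1 = (250 - 15^2)/1 = 25/1 = 25, a_1 = floor((15 + 15)/25) = 1.
  m_2 = 25*1 - 15 = 10, d_2 = (250 - 10^2)/25 = 150/25 = 6, a_2 = floor((15 + 10)/6) = 4.
  m_3 = 6*4 - 10 = 14, d_3 = (250 - 14^2)/6 = 54/6 = 9, a_3 = floor((15 + 14)/9) = 3.
  m_4 = 9*3 - 14 = 13, d_4 = (250 - 13^2)/9 = 81/9 = 9, a_4 = floor((15 + 13)/9) = 3.
  m_5 = 9*3 - 13 = 14, d_5 = (250 - 14^2)/9 = 54/9 = 6, a_5 = floor((15 + 14)/6) = 4.
  m_6 = 6*4 - 14 = 10, d_6 = (250 - 10^2)/6 = 150/6 = 25, a_6 = floor((15 + 10)/25) = 1.
  m_7 = 25*1 - 10 = 15, d_7 = (250 - 15^2)/25 = 25/25 = 1, a_7 = floor((15 + 15)/1) = 30.
  m_8 = 1*30 - 15 = 15, d_8 = (250 - 15^2)/1 = 25/1 = 25: (m_8, d_8) = (m_1, d_1) = (15, 25), so from here the quotients repeat a_1, ..., a_7; the period length is 7.
So sqrt(250) = [15; (1, 4, 3, 3, 4, 1, 30)] with period length k = 7.
k is odd, so (p_{k-1}, q_{k-1}) only solves x^2 - 250y^2 = -1 and the fundamental solution of x^2 - 250y^2 = 1 is (p_{2k-1}, q_{2k-1}) = (p_13, q_13); compute convergents through index 13, running through the period twice.
Convergents (p_i = a_i*p_{i-1} + p_{i-2}, q_i = a_i*q_{i-1} + q_{i-2} with p_{-2}=0, p_{-1}=1, q_{-2}=1, q_{-1}=0):
  i=0: a_0=15, p_0 = 15*1 + 0 = 15, q_0 = 15*0 + 1 = 1.
  i=1: a_1=1, p_1 = 1*15 + 1 = 16, q_1 = 1*1 + 0 = 1.
  i=2: a_2=4, p_2 = 4*16 + 15 = 79, q_2 = 4*1 + 1 = 5.
  i=3: a_3=3, p_3 = 3*79 + 16 = 253, q_3 = 3*5 + 1 = 16.
  i=4: a_4=3, p_4 = 3*253 + 79 = 838, q_4 = 3*16 + 5 = 53.
  i=5: a_5=4, p_5 = 4*838 + 253 = 3605, q_5 = 4*53 + 16 = 228.
  i=6: a_6=1, p_6 = 1*3605 + 838 = 4443, q_6 = 1*228 + 53 = 281.
  i=7: a_7=30, p_7 = 30*4443 + 3605 = 136895, q_7 = 30*281 + 228 = 8658.
  i=8: a_8=1, p_8 = 1*136895 + 4443 = 141338, q_8 = 1*8658 + 281 = 8939.
  i=9: a_9=4, p_9 = 4*141338 + 136895 = 702247, q_9 = 4*8939 + 8658 = 44414.
  i=10: a_10=3, p_10 = 3*702247 + 141338 = 2248079, q_10 = 3*44414 + 8939 = 142181.
  i=11: a_11=3, p_11 = 3*2248079 + 702247 = 7446484, q_11 = 3*142181 + 44414 = 470957.
  i=12: a_12=4, p_12 = 4*7446484 + 2248079 = 32034015, q_12 = 4*470957 + 142181 = 2026009.
  i=13: a_13=1, p_13 = 1*32034015 + 7446484 = 39480499, q_13 = 1*2026009 + 470957 = 2496966.
Indeed p_6^2 - 250*q_6^2 = 19740249 - 19740250 = -1, not +1.
Check: 39480499^2 - 250*2496966^2 = 1558709801289001 - 1558709801289000 = 1, so (x, y) = (39480499, 2496966) solves the equation, and by the theorem it is the least positive solution.

(x, y) = (39480499, 2496966)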